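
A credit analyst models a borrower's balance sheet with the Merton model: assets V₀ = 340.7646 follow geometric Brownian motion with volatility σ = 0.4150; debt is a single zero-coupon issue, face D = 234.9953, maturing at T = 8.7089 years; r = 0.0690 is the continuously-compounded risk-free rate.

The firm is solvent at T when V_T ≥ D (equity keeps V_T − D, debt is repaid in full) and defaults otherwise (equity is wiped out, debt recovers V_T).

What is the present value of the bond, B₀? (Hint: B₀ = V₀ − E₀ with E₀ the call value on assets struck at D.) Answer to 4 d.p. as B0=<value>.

d₁ = [ln(V₀/D) + (r + σ²/2)T] / (σ√T)
   = [ln(340.7646/234.9953) + (0.0690 + 0.5·0.4150²)·8.7089] / (0.4150·√8.7089)
   = [0.371626 + 1.350859] / 1.224700 = 1.406455
d₂ = d₁ − σ√T = 1.406455 − 1.224700 = 0.181755
N(d₁) = 0.920205,  N(d₂) = 0.572112,  e^(−rT) = 0.548310
E₀ = V₀·N(d₁) − D·e^(−rT)·N(d₂)
   = 340.7646·0.920205 − 234.9953·0.548310·0.572112 = 239.856575
B₀ = V₀ − E₀ = 340.7646 − 239.856575 = 100.908025

B0=100.9080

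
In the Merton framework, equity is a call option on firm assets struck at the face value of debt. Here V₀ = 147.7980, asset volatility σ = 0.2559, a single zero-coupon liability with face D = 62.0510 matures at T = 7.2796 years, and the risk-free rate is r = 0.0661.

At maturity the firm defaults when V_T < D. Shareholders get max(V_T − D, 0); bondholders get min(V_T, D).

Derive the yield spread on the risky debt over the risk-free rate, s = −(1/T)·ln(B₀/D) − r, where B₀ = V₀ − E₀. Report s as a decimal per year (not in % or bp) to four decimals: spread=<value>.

spread=0.0017

d₁ = [ln(V₀/D) + (r + σ²/2)T] / (σ√T)
   = [ln(147.7980/62.0510) + (0.0661 + 0.5·0.2559²)·7.2796] / (0.2559·√7.2796)
   = [0.867890 + 0.719533] / 0.690437 = 2.299157
d₂ = d₁ − σ√T = 2.299157 − 0.690437 = 1.608720
N(d₁) = 0.989252,  N(d₂) = 0.946161,  e^(−rT) = 0.618053
E₀ = V₀·N(d₁) − D·e^(−rT)·N(d₂)
   = 147.7980·0.989252 − 62.0510·0.618053·0.946161 = 109.923437
B₀ = V₀ − E₀ = 147.7980 − 109.923437 = 37.874563
spread = −(1/T)·ln(B₀/D) − r = −(1/7.2796)·ln(37.874563/62.0510) − 0.0661 = 0.00171649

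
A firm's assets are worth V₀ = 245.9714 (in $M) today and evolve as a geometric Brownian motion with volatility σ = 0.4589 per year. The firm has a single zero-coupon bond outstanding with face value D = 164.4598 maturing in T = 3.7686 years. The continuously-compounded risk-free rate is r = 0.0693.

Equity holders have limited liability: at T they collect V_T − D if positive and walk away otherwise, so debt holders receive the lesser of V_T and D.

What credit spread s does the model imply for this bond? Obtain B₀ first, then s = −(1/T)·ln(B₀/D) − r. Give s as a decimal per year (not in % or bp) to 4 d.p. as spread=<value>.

d₁ = [ln(V₀/D) + (r + σ²/2)T] / (σ√T)
   = [ln(245.9714/164.4598) + (0.0693 + 0.5·0.4589²)·3.7686] / (0.4589·√3.7686)
   = [0.402549 + 0.657977] / 0.890857 = 1.190456
d₂ = d₁ − σ√T = 1.190456 − 0.890857 = 0.299599
N(d₁) = 0.883066,  N(d₂) = 0.617758,  e^(−rT) = 0.770155
E₀ = V₀·N(d₁) − D·e^(−rT)·N(d₂)
   = 245.9714·0.883066 − 164.4598·0.770155·0.617758 = 138.964121
B₀ = V₀ − E₀ = 245.9714 − 138.964121 = 107.007279
spread = −(1/T)·ln(B₀/D) − r = −(1/3.7686)·ln(107.007279/164.4598) − 0.0693 = 0.04473951

spread=0.0447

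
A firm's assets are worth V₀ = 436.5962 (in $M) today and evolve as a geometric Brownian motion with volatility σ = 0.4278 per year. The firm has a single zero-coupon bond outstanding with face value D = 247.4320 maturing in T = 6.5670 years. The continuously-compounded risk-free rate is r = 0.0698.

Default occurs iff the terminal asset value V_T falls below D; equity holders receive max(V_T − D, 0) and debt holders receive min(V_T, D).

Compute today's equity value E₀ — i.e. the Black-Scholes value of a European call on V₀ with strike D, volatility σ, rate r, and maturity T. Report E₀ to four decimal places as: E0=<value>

E0=304.6794

d₁ = [ln(V₀/D) + (r + σ²/2)T] / (σ√T)
   = [ln(436.5962/247.4320) + (0.0698 + 0.5·0.4278²)·6.5670] / (0.4278·√6.5670)
   = [0.567873 + 1.059299] / 1.096287 = 1.484257
d₂ = d₁ − σ√T = 1.484257 − 1.096287 = 0.387970
N(d₁) = 0.931130,  N(d₂) = 0.650981,  e^(−rT) = 0.632309
E₀ = V₀·N(d₁) − D·e^(−rT)·N(d₂)
   = 436.5962·0.931130 − 247.4320·0.632309·0.650981 = 304.679385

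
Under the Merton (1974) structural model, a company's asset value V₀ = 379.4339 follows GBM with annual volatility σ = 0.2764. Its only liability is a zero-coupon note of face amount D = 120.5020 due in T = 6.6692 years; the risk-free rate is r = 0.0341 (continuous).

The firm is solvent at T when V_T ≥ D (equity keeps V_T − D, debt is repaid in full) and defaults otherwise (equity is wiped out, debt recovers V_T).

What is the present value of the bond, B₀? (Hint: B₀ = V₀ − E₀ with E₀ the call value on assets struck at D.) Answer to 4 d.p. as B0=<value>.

d₁ = [ln(V₀/D) + (r + σ²/2)T] / (σ√T)
   = [ln(379.4339/120.5020) + (0.0341 + 0.5·0.2764²)·6.6692] / (0.2764·√6.6692)
   = [1.147014 + 0.482173] / 0.713797 = 2.282423
d₂ = d₁ − σ√T = 2.282423 − 0.713797 = 1.568625
N(d₁) = 0.988768,  N(d₂) = 0.941632,  e^(−rT) = 0.796586
E₀ = V₀·N(d₁) − D·e^(−rT)·N(d₂)
   = 379.4339·0.988768 − 120.5020·0.796586·0.941632 = 284.784496
B₀ = V₀ − E₀ = 379.4339 − 284.784496 = 94.649404

B0=94.6494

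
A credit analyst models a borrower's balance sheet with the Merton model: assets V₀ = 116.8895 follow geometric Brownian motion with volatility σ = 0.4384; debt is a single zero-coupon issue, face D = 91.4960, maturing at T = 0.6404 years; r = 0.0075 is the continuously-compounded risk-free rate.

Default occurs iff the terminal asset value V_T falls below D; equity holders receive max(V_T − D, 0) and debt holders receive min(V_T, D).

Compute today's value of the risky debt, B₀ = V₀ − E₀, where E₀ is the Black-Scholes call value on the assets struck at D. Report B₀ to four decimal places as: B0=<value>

B0=86.0332

d₁ = [ln(V₀/D) + (r + σ²/2)T] / (σ√T)
   = [ln(116.8895/91.4960) + (0.0075 + 0.5·0.4384²)·0.6404] / (0.4384·√0.6404)
   = [0.244934 + 0.066344] / 0.350830 = 0.887261
d₂ = d₁ − σ√T = 0.887261 − 0.350830 = 0.536432
N(d₁) = 0.812531,  N(d₂) = 0.704170,  e^(−rT) = 0.995209
E₀ = V₀·N(d₁) − D·e^(−rT)·N(d₂)
   = 116.8895·0.812531 − 91.4960·0.995209·0.704170 = 30.856309
B₀ = V₀ − E₀ = 116.8895 − 30.856309 = 86.033191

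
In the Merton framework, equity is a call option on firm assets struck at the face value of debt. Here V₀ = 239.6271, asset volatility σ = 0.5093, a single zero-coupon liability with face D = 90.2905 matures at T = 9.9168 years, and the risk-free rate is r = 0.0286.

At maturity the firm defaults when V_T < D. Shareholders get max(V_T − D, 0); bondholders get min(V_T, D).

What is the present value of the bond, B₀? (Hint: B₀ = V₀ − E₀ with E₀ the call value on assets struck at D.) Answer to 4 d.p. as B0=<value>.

B0=47.0207

d₁ = [ln(V₀/D) + (r + σ²/2)T] / (σ√T)
   = [ln(239.6271/90.2905) + (0.0286 + 0.5·0.5093²)·9.9168] / (0.5093·√9.9168)
   = [0.976052 + 1.569762] / 1.603834 = 1.587330
d₂ = d₁ − σ√T = 1.587330 − 1.603834 = -0.016504
N(d₁) = 0.943781,  N(d₂) = 0.493416,  e^(−rT) = 0.753052
E₀ = V₀·N(d₁) − D·e^(−rT)·N(d₂)
   = 239.6271·0.943781 − 90.2905·0.753052·0.493416 = 192.606437
B₀ = V₀ − E₀ = 239.6271 − 192.606437 = 47.020663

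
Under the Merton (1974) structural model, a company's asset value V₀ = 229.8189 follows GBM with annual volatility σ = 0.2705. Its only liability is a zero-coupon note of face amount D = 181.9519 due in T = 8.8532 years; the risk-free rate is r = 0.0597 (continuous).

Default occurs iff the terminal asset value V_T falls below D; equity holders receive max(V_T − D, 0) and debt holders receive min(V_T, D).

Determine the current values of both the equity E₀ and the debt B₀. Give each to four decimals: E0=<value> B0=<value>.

d₁ = [ln(V₀/D) + (r + σ²/2)T] / (σ√T)
   = [ln(229.8189/181.9519) + (0.0597 + 0.5·0.2705²)·8.8532] / (0.2705·√8.8532)
   = [0.233549 + 0.852431] / 0.804855 = 1.349288
d₂ = d₁ − σ√T = 1.349288 − 0.804855 = 0.544434
N(d₁) = 0.911378,  N(d₂) = 0.706928,  e^(−rT) = 0.589467
E₀ = V₀·N(d₁) − D·e^(−rT)·N(d₂)
   = 229.8189·0.911378 − 181.9519·0.589467·0.706928 = 133.630447
B₀ = V₀ − E₀ = 229.8189 − 133.630447 = 96.188453

E0=133.6304 B0=96.1885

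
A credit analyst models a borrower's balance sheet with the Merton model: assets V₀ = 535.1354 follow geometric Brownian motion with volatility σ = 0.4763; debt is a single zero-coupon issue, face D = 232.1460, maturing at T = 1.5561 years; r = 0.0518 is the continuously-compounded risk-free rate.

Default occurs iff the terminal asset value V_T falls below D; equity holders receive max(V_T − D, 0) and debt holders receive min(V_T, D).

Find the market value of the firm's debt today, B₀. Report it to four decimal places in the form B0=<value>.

d₁ = [ln(V₀/D) + (r + σ²/2)T] / (σ√T)
   = [ln(535.1354/232.1460) + (0.0518 + 0.5·0.4763²)·1.5561] / (0.4763·√1.5561)
   = [0.835153 + 0.257116] / 0.594154 = 1.838359
d₂ = d₁ − σ√T = 1.838359 − 0.594154 = 1.244204
N(d₁) = 0.966995,  N(d₂) = 0.893288,  e^(−rT) = 0.922557
E₀ = V₀·N(d₁) − D·e^(−rT)·N(d₂)
   = 535.1354·0.966995 − 232.1460·0.922557·0.893288 = 326.159757
B₀ = V₀ − E₀ = 535.1354 − 326.159757 = 208.975643

B0=208.9756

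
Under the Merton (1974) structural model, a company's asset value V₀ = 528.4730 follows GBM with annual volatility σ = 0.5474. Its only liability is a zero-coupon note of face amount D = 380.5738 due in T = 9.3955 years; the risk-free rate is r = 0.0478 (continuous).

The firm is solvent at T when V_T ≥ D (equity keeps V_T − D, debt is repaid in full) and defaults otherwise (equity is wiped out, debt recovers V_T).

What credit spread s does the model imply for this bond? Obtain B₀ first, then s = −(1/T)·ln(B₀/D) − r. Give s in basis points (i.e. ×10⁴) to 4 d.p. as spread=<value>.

spread=610.7275

d₁ = [ln(V₀/D) + (r + σ²/2)T] / (σ√T)
   = [ln(528.4730/380.5738) + (0.0478 + 0.5·0.5474²)·9.3955] / (0.5474·√9.3955)
   = [0.328312 + 1.856770] / 1.677895 = 1.302276
d₂ = d₁ − σ√T = 1.302276 − 1.677895 = -0.375619
N(d₁) = 0.903589,  N(d₂) = 0.353600,  e^(−rT) = 0.638199
E₀ = V₀·N(d₁) − D·e^(−rT)·N(d₂)
   = 528.4730·0.903589 − 380.5738·0.638199·0.353600 = 391.639311
B₀ = V₀ − E₀ = 528.4730 − 391.639311 = 136.833689
spread = −(1/T)·ln(B₀/D) − r = −(1/9.3955)·ln(136.833689/380.5738) − 0.0478 = 0.06107275
in basis points: 0.06107275 × 10⁴ = 610.7275 bp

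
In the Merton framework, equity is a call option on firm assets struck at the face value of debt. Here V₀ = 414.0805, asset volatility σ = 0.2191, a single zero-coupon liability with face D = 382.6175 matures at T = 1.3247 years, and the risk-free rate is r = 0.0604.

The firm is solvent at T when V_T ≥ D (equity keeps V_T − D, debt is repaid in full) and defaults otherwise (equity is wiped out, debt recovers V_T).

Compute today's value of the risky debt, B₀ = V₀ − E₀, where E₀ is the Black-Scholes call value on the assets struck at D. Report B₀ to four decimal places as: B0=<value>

d₁ = [ln(V₀/D) + (r + σ²/2)T] / (σ√T)
   = [ln(414.0805/382.6175) + (0.0604 + 0.5·0.2191²)·1.3247] / (0.2191·√1.3247)
   = [0.079025 + 0.111808] / 0.252174 = 0.756748
d₂ = d₁ − σ√T = 0.756748 − 0.252174 = 0.504573
N(d₁) = 0.775399,  N(d₂) = 0.693071,  e^(−rT) = 0.923105
E₀ = V₀·N(d₁) − D·e^(−rT)·N(d₂)
   = 414.0805·0.775399 − 382.6175·0.923105·0.693071 = 76.287823
B₀ = V₀ − E₀ = 414.0805 − 76.287823 = 337.792677

B0=337.7927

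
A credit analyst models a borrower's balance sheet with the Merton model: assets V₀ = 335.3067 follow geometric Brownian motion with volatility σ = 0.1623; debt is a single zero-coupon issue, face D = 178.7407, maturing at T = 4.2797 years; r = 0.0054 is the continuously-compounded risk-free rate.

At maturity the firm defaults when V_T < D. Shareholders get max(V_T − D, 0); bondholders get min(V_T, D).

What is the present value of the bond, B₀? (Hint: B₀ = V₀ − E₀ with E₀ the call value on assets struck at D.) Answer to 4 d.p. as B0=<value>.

d₁ = [ln(V₀/D) + (r + σ²/2)T] / (σ√T)
   = [ln(335.3067/178.7407) + (0.0054 + 0.5·0.1623²)·4.2797] / (0.1623·√4.2797)
   = [0.629109 + 0.079477] / 0.335757 = 2.110413
d₂ = d₁ − σ√T = 2.110413 − 0.335757 = 1.774656
N(d₁) = 0.982589,  N(d₂) = 0.962023,  e^(−rT) = 0.977155
E₀ = V₀·N(d₁) − D·e^(−rT)·N(d₂)
   = 335.3067·0.982589 − 178.7407·0.977155·0.962023 = 161.444264
B₀ = V₀ − E₀ = 335.3067 − 161.444264 = 173.862436

B0=173.8624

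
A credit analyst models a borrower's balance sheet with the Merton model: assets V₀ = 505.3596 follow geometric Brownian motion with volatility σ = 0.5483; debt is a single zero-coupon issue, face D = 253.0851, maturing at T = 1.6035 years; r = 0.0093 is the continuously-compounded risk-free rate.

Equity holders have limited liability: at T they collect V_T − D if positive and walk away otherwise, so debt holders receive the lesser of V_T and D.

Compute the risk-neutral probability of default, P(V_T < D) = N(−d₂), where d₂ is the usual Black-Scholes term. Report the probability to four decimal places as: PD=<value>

d₁ = [ln(V₀/D) + (r + σ²/2)T] / (σ√T)
   = [ln(505.3596/253.0851) + (0.0093 + 0.5·0.5483²)·1.6035] / (0.5483·√1.6035)
   = [0.691544 + 0.255945] / 0.694309 = 1.364651
d₂ = d₁ − σ√T = 1.364651 − 0.694309 = 0.670342
risk-neutral PD = N(−d₂) = N(-0.670342) = 0.251320

PD=0.2513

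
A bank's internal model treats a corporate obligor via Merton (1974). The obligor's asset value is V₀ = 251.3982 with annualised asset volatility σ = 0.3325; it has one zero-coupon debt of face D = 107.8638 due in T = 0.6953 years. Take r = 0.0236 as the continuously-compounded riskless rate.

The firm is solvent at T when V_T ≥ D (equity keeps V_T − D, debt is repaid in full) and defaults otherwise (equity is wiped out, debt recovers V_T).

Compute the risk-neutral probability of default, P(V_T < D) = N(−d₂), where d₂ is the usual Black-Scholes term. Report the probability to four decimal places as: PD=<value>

PD=0.0015

d₁ = [ln(V₀/D) + (r + σ²/2)T] / (σ√T)
   = [ln(251.3982/107.8638) + (0.0236 + 0.5·0.3325²)·0.6953] / (0.3325·√0.6953)
   = [0.846169 + 0.054844] / 0.277254 = 3.249774
d₂ = d₁ − σ√T = 3.249774 − 0.277254 = 2.972520
risk-neutral PD = N(−d₂) = N(-2.972520) = 0.001477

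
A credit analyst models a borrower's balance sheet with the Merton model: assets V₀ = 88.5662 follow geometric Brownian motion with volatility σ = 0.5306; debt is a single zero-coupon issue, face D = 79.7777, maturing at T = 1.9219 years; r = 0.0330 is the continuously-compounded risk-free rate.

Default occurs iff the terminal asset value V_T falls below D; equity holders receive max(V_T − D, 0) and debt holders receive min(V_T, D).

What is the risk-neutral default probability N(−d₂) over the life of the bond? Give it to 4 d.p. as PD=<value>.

PD=0.5555

d₁ = [ln(V₀/D) + (r + σ²/2)T] / (σ√T)
   = [ln(88.5662/79.7777) + (0.0330 + 0.5·0.5306²)·1.9219] / (0.5306·√1.9219)
   = [0.104506 + 0.333965] / 0.735585 = 0.596086
d₂ = d₁ − σ√T = 0.596086 − 0.735585 = -0.139499
risk-neutral PD = N(−d₂) = N(0.139499) = 0.555472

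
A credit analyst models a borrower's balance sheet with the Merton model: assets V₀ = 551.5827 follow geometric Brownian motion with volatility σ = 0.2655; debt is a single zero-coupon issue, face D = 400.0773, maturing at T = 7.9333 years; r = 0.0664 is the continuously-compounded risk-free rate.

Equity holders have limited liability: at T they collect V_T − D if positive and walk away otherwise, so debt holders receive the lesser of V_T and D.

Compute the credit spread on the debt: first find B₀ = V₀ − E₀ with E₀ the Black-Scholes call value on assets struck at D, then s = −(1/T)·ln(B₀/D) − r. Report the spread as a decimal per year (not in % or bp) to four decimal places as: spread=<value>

d₁ = [ln(V₀/D) + (r + σ²/2)T] / (σ√T)
   = [ln(551.5827/400.0773) + (0.0664 + 0.5·0.2655²)·7.9333] / (0.2655·√7.9333)
   = [0.321134 + 0.806381] / 0.747810 = 1.507756
d₂ = d₁ − σ√T = 1.507756 − 0.747810 = 0.759945
N(d₁) = 0.934191,  N(d₂) = 0.776356,  e^(−rT) = 0.590509
E₀ = V₀·N(d₁) − D·e^(−rT)·N(d₂)
   = 551.5827·0.934191 − 400.0773·0.590509·0.776356 = 331.870375
B₀ = V₀ − E₀ = 551.5827 − 331.870375 = 219.712325
spread = −(1/T)·ln(B₀/D) − r = −(1/7.9333)·ln(219.712325/400.0773) − 0.0664 = 0.00914721

spread=0.0091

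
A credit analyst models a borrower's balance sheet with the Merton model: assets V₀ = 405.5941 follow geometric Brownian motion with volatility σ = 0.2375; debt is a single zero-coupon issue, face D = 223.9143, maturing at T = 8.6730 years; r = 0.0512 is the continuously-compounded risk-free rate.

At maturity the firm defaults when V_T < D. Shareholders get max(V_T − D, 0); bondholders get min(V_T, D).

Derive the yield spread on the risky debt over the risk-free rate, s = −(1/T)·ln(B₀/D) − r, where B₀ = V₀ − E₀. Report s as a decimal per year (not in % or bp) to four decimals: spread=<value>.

spread=0.0040

d₁ = [ln(V₀/D) + (r + σ²/2)T] / (σ√T)
   = [ln(405.5941/223.9143) + (0.0512 + 0.5·0.2375²)·8.6730] / (0.2375·√8.6730)
   = [0.594090 + 0.688663] / 0.699436 = 1.833980
d₂ = d₁ − σ√T = 1.833980 − 0.699436 = 1.134544
N(d₁) = 0.966672,  N(d₂) = 0.871717,  e^(−rT) = 0.641428
E₀ = V₀·N(d₁) − D·e^(−rT)·N(d₂)
   = 405.5941·0.966672 − 223.9143·0.641428·0.871717 = 266.875949
B₀ = V₀ − E₀ = 405.5941 − 266.875949 = 138.718151
spread = −(1/T)·ln(B₀/D) − r = −(1/8.6730)·ln(138.718151/223.9143) − 0.0512 = 0.00400803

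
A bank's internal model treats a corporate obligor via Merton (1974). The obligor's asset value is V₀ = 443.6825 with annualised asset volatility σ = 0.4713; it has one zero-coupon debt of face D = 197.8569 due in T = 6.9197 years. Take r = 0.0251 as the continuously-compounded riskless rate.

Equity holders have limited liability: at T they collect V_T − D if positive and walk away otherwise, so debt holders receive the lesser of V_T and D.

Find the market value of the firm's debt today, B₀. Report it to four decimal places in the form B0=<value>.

d₁ = [ln(V₀/D) + (r + σ²/2)T] / (σ√T)
   = [ln(443.6825/197.8569) + (0.0251 + 0.5·0.4713²)·6.9197] / (0.4713·√6.9197)
   = [0.807565 + 0.942199] / 1.239770 = 1.411362
d₂ = d₁ − σ√T = 1.411362 − 1.239770 = 0.171592
N(d₁) = 0.920931,  N(d₂) = 0.568121,  e^(−rT) = 0.840562
E₀ = V₀·N(d₁) − D·e^(−rT)·N(d₂)
   = 443.6825·0.920931 − 197.8569·0.840562·0.568121 = 314.116230
B₀ = V₀ − E₀ = 443.6825 − 314.116230 = 129.566270

B0=129.5663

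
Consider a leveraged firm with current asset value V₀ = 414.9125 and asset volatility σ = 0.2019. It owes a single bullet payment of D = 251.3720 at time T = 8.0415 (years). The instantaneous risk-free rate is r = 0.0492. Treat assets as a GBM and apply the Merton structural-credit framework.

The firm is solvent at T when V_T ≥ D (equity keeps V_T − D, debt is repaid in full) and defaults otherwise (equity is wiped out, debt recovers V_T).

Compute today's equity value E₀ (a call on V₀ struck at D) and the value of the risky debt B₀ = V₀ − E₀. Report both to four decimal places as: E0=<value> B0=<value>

E0=249.3800 B0=165.5325

d₁ = [ln(V₀/D) + (r + σ²/2)T] / (σ√T)
   = [ln(414.9125/251.3720) + (0.0492 + 0.5·0.2019²)·8.0415] / (0.2019·√8.0415)
   = [0.501134 + 0.559542] / 0.572539 = 1.852584
d₂ = d₁ − σ√T = 1.852584 − 0.572539 = 1.280045
N(d₁) = 0.968029,  N(d₂) = 0.899735,  e^(−rT) = 0.673248
E₀ = V₀·N(d₁) − D·e^(−rT)·N(d₂)
   = 414.9125·0.968029 − 251.3720·0.673248·0.899735 = 249.380028
B₀ = V₀ − E₀ = 414.9125 − 249.380028 = 165.532472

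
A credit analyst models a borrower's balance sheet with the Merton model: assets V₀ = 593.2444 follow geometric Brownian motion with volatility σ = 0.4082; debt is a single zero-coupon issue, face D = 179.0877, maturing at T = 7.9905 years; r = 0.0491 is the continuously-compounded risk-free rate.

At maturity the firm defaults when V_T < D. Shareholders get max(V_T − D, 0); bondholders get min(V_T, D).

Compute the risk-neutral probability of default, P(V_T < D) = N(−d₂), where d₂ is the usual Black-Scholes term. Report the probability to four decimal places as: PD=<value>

PD=0.2115

d₁ = [ln(V₀/D) + (r + σ²/2)T] / (σ√T)
   = [ln(593.2444/179.0877) + (0.0491 + 0.5·0.4082²)·7.9905] / (0.4082·√7.9905)
   = [1.197731 + 1.058051] / 1.153878 = 1.954957
d₂ = d₁ − σ√T = 1.954957 − 1.153878 = 0.801078
risk-neutral PD = N(−d₂) = N(-0.801078) = 0.211543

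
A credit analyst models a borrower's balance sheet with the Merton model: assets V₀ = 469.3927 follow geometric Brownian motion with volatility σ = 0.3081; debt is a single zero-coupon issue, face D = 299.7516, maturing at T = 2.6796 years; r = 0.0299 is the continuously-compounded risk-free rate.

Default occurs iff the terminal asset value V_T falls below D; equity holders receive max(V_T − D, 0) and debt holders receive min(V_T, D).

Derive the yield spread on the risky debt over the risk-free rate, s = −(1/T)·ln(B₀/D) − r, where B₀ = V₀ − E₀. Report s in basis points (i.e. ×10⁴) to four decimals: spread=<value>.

spread=187.0543

d₁ = [ln(V₀/D) + (r + σ²/2)T] / (σ√T)
   = [ln(469.3927/299.7516) + (0.0299 + 0.5·0.3081²)·2.6796] / (0.3081·√2.6796)
   = [0.448486 + 0.207301] / 0.504344 = 1.300278
d₂ = d₁ − σ√T = 1.300278 − 0.504344 = 0.795934
N(d₁) = 0.903247,  N(d₂) = 0.786965,  e^(−rT) = 0.923006
E₀ = V₀·N(d₁) − D·e^(−rT)·N(d₂)
   = 469.3927·0.903247 − 299.7516·0.923006·0.786965 = 206.246170
B₀ = V₀ − E₀ = 469.3927 − 206.246170 = 263.146530
spread = −(1/T)·ln(B₀/D) − r = −(1/2.6796)·ln(263.146530/299.7516) − 0.0299 = 0.01870543
in basis points: 0.01870543 × 10⁴ = 187.0543 bp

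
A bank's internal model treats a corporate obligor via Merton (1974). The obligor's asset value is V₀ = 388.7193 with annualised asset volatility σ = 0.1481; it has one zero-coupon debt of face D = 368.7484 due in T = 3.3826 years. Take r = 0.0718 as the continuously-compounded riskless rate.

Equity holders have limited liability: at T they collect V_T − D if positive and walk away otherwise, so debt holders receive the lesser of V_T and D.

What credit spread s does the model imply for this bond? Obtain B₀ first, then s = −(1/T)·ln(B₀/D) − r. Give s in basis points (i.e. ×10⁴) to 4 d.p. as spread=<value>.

d₁ = [ln(V₀/D) + (r + σ²/2)T] / (σ√T)
   = [ln(388.7193/368.7484) + (0.0718 + 0.5·0.1481²)·3.3826] / (0.1481·√3.3826)
   = [0.052743 + 0.279967] / 0.272383 = 1.221477
d₂ = d₁ − σ√T = 1.221477 − 0.272383 = 0.949094
N(d₁) = 0.889047,  N(d₂) = 0.828714,  e^(−rT) = 0.784373
E₀ = V₀·N(d₁) − D·e^(−rT)·N(d₂)
   = 388.7193·0.889047 − 368.7484·0.784373·0.828714 = 105.895821
B₀ = V₀ − E₀ = 388.7193 − 105.895821 = 282.823479
spread = −(1/T)·ln(B₀/D) − r = −(1/3.3826)·ln(282.823479/368.7484) − 0.0718 = 0.00662831
in basis points: 0.00662831 × 10⁴ = 66.2831 bp

spread=66.2831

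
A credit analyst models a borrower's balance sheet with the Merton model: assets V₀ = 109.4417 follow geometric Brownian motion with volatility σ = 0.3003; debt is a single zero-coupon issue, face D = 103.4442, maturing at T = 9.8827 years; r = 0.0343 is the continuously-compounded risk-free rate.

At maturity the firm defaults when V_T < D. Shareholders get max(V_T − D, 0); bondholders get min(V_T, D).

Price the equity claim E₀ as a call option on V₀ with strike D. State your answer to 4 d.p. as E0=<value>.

E0=53.7418

d₁ = [ln(V₀/D) + (r + σ²/2)T] / (σ√T)
   = [ln(109.4417/103.4442) + (0.0343 + 0.5·0.3003²)·9.8827] / (0.3003·√9.8827)
   = [0.056360 + 0.784588] / 0.944046 = 0.890791
d₂ = d₁ − σ√T = 0.890791 − 0.944046 = -0.053255
N(d₁) = 0.813479,  N(d₂) = 0.478764,  e^(−rT) = 0.712499
E₀ = V₀·N(d₁) − D·e^(−rT)·N(d₂)
   = 109.4417·0.813479 − 103.4442·0.712499·0.478764 = 53.741760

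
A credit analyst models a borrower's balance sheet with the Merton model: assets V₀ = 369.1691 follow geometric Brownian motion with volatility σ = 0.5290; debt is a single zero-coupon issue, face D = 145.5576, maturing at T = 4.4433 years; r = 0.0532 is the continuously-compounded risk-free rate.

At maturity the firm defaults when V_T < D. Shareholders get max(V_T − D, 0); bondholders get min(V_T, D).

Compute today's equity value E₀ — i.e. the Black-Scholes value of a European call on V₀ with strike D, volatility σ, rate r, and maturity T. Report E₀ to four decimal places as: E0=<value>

d₁ = [ln(V₀/D) + (r + σ²/2)T] / (σ√T)
   = [ln(369.1691/145.5576) + (0.0532 + 0.5·0.5290²)·4.4433] / (0.5290·√4.4433)
   = [0.930683 + 0.858092] / 1.115086 = 1.604159
d₂ = d₁ − σ√T = 1.604159 − 1.115086 = 0.489072
N(d₁) = 0.945660,  N(d₂) = 0.687605,  e^(−rT) = 0.789478
E₀ = V₀·N(d₁) − D·e^(−rT)·N(d₂)
   = 369.1691·0.945660 − 145.5576·0.789478·0.687605 = 270.092867

E0=270.0929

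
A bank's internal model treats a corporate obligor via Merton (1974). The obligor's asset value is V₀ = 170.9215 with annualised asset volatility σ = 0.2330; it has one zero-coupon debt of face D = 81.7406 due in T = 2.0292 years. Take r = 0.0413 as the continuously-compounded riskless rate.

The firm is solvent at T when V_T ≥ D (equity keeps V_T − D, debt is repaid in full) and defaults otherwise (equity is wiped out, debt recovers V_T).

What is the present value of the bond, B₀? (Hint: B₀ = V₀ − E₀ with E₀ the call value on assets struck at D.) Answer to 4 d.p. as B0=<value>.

d₁ = [ln(V₀/D) + (r + σ²/2)T] / (σ√T)
   = [ln(170.9215/81.7406) + (0.0413 + 0.5·0.2330²)·2.0292] / (0.2330·√2.0292)
   = [0.737654 + 0.138888] / 0.331908 = 2.640912
d₂ = d₁ − σ√T = 2.640912 − 0.331908 = 2.309004
N(d₁) = 0.995866,  N(d₂) = 0.989528,  e^(−rT) = 0.919610
E₀ = V₀·N(d₁) − D·e^(−rT)·N(d₂)
   = 170.9215·0.995866 − 81.7406·0.919610·0.989528 = 95.832588
B₀ = V₀ − E₀ = 170.9215 − 95.832588 = 75.088912

B0=75.0889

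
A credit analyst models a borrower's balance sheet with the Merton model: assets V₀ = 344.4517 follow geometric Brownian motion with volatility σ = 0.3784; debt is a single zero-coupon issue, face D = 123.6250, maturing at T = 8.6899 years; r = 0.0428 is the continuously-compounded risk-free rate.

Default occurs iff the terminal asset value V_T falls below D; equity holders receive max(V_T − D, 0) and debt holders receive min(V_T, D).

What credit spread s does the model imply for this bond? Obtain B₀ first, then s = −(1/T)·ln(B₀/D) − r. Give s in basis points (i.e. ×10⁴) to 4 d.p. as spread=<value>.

spread=123.3224

d₁ = [ln(V₀/D) + (r + σ²/2)T] / (σ√T)
   = [ln(344.4517/123.6250) + (0.0428 + 0.5·0.3784²)·8.6899] / (0.3784·√8.6899)
   = [1.024701 + 0.994066] / 1.115472 = 1.809788
d₂ = d₁ − σ√T = 1.809788 − 1.115472 = 0.694317
N(d₁) = 0.964836,  N(d₂) = 0.756258,  e^(−rT) = 0.689404
E₀ = V₀·N(d₁) − D·e^(−rT)·N(d₂)
   = 344.4517·0.964836 − 123.6250·0.689404·0.756258 = 267.885239
B₀ = V₀ − E₀ = 344.4517 − 267.885239 = 76.566461
spread = −(1/T)·ln(B₀/D) − r = −(1/8.6899)·ln(76.566461/123.6250) − 0.0428 = 0.01233224
in basis points: 0.01233224 × 10⁴ = 123.3224 bp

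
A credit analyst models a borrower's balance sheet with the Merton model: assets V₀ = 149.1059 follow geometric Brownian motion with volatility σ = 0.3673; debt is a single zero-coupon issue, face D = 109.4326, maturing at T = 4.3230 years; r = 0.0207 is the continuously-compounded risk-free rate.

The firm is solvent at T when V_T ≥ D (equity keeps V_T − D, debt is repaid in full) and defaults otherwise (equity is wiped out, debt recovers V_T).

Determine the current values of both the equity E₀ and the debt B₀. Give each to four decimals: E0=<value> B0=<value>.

E0=66.2041 B0=82.9018

d₁ = [ln(V₀/D) + (r + σ²/2)T] / (σ√T)
   = [ln(149.1059/109.4326) + (0.0207 + 0.5·0.3673²)·4.3230] / (0.3673·√4.3230)
   = [0.309348 + 0.381093] / 0.763684 = 0.904092
d₂ = d₁ − σ√T = 0.904092 − 0.763684 = 0.140408
N(d₁) = 0.817027,  N(d₂) = 0.555831,  e^(−rT) = 0.914401
E₀ = V₀·N(d₁) − D·e^(−rT)·N(d₂)
   = 149.1059·0.817027 − 109.4326·0.914401·0.555831 = 66.204089
B₀ = V₀ − E₀ = 149.1059 − 66.204089 = 82.901811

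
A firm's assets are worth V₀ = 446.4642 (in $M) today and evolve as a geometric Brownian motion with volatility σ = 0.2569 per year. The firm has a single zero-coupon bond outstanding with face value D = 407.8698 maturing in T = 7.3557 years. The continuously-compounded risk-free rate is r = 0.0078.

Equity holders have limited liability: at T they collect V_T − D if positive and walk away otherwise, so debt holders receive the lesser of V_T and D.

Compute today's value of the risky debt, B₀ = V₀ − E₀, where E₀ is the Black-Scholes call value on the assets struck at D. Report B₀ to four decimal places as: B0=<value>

B0=300.0838

d₁ = [ln(V₀/D) + (r + σ²/2)T] / (σ√T)
   = [ln(446.4642/407.8698) + (0.0078 + 0.5·0.2569²)·7.3557] / (0.2569·√7.3557)
   = [0.090411 + 0.300104] / 0.696749 = 0.560482
d₂ = d₁ − σ√T = 0.560482 − 0.696749 = -0.136267
N(d₁) = 0.712425,  N(d₂) = 0.445805,  e^(−rT) = 0.944240
E₀ = V₀·N(d₁) − D·e^(−rT)·N(d₂)
   = 446.4642·0.712425 − 407.8698·0.944240·0.445805 = 146.380388
B₀ = V₀ − E₀ = 446.4642 − 146.380388 = 300.083812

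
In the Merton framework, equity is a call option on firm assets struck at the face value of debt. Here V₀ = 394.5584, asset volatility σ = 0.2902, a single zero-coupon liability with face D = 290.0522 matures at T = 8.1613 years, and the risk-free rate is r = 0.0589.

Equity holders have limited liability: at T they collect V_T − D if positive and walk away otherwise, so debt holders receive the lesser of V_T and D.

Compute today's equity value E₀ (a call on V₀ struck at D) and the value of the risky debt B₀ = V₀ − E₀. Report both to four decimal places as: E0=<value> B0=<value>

d₁ = [ln(V₀/D) + (r + σ²/2)T] / (σ√T)
   = [ln(394.5584/290.0522) + (0.0589 + 0.5·0.2902²)·8.1613] / (0.2902·√8.1613)
   = [0.307706 + 0.824357] / 0.829043 = 1.365506
d₂ = d₁ − σ√T = 1.365506 − 0.829043 = 0.536463
N(d₁) = 0.913953,  N(d₂) = 0.704181,  e^(−rT) = 0.618350
E₀ = V₀·N(d₁) − D·e^(−rT)·N(d₂)
   = 394.5584·0.913953 − 290.0522·0.618350·0.704181 = 234.310345
B₀ = V₀ − E₀ = 394.5584 − 234.310345 = 160.248055

E0=234.3103 B0=160.2481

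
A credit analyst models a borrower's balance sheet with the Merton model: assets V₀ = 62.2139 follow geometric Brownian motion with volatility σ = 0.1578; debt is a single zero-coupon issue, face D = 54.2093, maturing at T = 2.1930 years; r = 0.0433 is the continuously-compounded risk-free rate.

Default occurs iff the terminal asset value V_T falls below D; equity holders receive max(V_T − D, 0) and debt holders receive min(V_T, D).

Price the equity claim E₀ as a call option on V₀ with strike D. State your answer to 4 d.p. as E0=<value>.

d₁ = [ln(V₀/D) + (r + σ²/2)T] / (σ√T)
   = [ln(62.2139/54.2093) + (0.0433 + 0.5·0.1578²)·2.1930] / (0.1578·√2.1930)
   = [0.137726 + 0.122261] / 0.233683 = 1.112563
d₂ = d₁ − σ√T = 1.112563 − 0.233683 = 0.878881
N(d₁) = 0.867052,  N(d₂) = 0.810267,  e^(−rT) = 0.909412
E₀ = V₀·N(d₁) − D·e^(−rT)·N(d₂)
   = 62.2139·0.867052 − 54.2093·0.909412·0.810267 = 13.997660

E0=13.9977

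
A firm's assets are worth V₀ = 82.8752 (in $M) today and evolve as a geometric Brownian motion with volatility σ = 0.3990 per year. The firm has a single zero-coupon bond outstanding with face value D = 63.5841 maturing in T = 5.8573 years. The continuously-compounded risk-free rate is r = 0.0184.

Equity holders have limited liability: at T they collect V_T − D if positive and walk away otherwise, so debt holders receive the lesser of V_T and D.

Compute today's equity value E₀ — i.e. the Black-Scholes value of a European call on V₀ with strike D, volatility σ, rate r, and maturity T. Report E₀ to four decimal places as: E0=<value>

E0=40.5820

d₁ = [ln(V₀/D) + (r + σ²/2)T] / (σ√T)
   = [ln(82.8752/63.5841) + (0.0184 + 0.5·0.3990²)·5.8573] / (0.3990·√5.8573)
   = [0.264972 + 0.574018] / 0.965654 = 0.868831
d₂ = d₁ − σ√T = 0.868831 − 0.965654 = -0.096823
N(d₁) = 0.807530,  N(d₂) = 0.461434,  e^(−rT) = 0.897830
E₀ = V₀·N(d₁) − D·e^(−rT)·N(d₂)
   = 82.8752·0.807530 − 63.5841·0.897830·0.461434 = 40.582045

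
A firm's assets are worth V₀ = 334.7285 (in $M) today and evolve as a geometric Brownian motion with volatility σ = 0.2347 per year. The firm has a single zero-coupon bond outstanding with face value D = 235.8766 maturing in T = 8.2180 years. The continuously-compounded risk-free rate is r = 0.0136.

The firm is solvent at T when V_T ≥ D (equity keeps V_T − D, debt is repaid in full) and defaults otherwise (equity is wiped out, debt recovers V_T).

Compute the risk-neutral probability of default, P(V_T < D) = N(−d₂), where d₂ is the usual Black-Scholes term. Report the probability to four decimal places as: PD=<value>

PD=0.3632

d₁ = [ln(V₀/D) + (r + σ²/2)T] / (σ√T)
   = [ln(334.7285/235.8766) + (0.0136 + 0.5·0.2347²)·8.2180] / (0.2347·√8.2180)
   = [0.350011 + 0.338105] / 0.672816 = 1.022741
d₂ = d₁ − σ√T = 1.022741 − 0.672816 = 0.349925
risk-neutral PD = N(−d₂) = N(-0.349925) = 0.363197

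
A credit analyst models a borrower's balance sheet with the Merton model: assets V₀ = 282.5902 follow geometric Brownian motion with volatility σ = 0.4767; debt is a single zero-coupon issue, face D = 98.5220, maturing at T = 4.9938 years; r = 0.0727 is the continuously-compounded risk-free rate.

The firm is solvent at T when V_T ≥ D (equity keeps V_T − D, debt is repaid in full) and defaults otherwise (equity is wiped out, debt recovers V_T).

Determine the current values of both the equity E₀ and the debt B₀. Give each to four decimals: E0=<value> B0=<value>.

E0=219.8004 B0=62.7898

d₁ = [ln(V₀/D) + (r + σ²/2)T] / (σ√T)
   = [ln(282.5902/98.5220) + (0.0727 + 0.5·0.4767²)·4.9938] / (0.4767·√4.9938)
   = [1.053718 + 0.930452] / 1.065273 = 1.862594
d₂ = d₁ − σ√T = 1.862594 − 1.065273 = 0.797321
N(d₁) = 0.968740,  N(d₂) = 0.787368,  e^(−rT) = 0.695552
E₀ = V₀·N(d₁) − D·e^(−rT)·N(d₂)
   = 282.5902·0.968740 − 98.5220·0.695552·0.787368 = 219.800409
B₀ = V₀ − E₀ = 282.5902 − 219.800409 = 62.789791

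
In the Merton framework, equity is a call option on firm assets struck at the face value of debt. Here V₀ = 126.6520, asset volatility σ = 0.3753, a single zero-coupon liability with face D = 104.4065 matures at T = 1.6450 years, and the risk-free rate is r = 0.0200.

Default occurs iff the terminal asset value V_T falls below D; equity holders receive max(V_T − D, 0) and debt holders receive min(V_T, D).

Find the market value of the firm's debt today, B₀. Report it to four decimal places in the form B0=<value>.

d₁ = [ln(V₀/D) + (r + σ²/2)T] / (σ√T)
   = [ln(126.6520/104.4065) + (0.0200 + 0.5·0.3753²)·1.6450] / (0.3753·√1.6450)
   = [0.193151 + 0.148749] / 0.481351 = 0.710294
d₂ = d₁ − σ√T = 0.710294 − 0.481351 = 0.228943
N(d₁) = 0.761239,  N(d₂) = 0.590544,  e^(−rT) = 0.967635
E₀ = V₀·N(d₁) − D·e^(−rT)·N(d₂)
   = 126.6520·0.761239 − 104.4065·0.967635·0.590544 = 36.751363
B₀ = V₀ − E₀ = 126.6520 − 36.751363 = 89.900637

B0=89.9006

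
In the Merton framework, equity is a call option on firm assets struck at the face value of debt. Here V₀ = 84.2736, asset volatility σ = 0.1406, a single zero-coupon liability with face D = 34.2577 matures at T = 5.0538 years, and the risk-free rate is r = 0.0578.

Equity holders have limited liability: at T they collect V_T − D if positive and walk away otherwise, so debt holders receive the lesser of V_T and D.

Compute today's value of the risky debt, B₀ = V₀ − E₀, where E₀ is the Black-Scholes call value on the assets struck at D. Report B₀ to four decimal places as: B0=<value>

B0=25.5795

d₁ = [ln(V₀/D) + (r + σ²/2)T] / (σ√T)
   = [ln(84.2736/34.2577) + (0.0578 + 0.5·0.1406²)·5.0538] / (0.1406·√5.0538)
   = [0.900157 + 0.342062] / 0.316078 = 3.930104
d₂ = d₁ − σ√T = 3.930104 − 0.316078 = 3.614026
N(d₁) = 0.999958,  N(d₂) = 0.999849,  e^(−rT) = 0.746687
E₀ = V₀·N(d₁) − D·e^(−rT)·N(d₂)
   = 84.2736·0.999958 − 34.2577·0.746687·0.999849 = 58.694110
B₀ = V₀ − E₀ = 84.2736 − 58.694110 = 25.579490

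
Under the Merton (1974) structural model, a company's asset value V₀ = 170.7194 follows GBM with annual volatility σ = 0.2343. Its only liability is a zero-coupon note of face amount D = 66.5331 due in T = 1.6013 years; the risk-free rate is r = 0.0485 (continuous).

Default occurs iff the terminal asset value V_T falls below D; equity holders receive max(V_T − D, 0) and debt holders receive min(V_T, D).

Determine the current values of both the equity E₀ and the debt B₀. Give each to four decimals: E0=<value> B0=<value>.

d₁ = [ln(V₀/D) + (r + σ²/2)T] / (σ√T)
   = [ln(170.7194/66.5331) + (0.0485 + 0.5·0.2343²)·1.6013] / (0.2343·√1.6013)
   = [0.942322 + 0.121616] / 0.296489 = 3.588455
d₂ = d₁ − σ√T = 3.588455 − 0.296489 = 3.291966
N(d₁) = 0.999834,  N(d₂) = 0.999503,  e^(−rT) = 0.925276
E₀ = V₀·N(d₁) − D·e^(−rT)·N(d₂)
   = 170.7194·0.999834 − 66.5331·0.925276·0.999503 = 109.160139
B₀ = V₀ − E₀ = 170.7194 − 109.160139 = 61.559261

E0=109.1601 B0=61.5593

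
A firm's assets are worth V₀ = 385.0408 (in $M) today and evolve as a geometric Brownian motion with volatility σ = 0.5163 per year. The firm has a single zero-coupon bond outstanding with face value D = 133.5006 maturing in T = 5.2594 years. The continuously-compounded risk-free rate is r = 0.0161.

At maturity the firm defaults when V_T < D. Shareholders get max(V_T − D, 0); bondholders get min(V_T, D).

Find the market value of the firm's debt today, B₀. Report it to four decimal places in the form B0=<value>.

d₁ = [ln(V₀/D) + (r + σ²/2)T] / (σ√T)
   = [ln(385.0408/133.5006) + (0.0161 + 0.5·0.5163²)·5.2594] / (0.5163·√5.2594)
   = [1.059243 + 0.785664] / 1.184051 = 1.558132
d₂ = d₁ − σ√T = 1.558132 − 1.184051 = 0.374082
N(d₁) = 0.940399,  N(d₂) = 0.645828,  e^(−rT) = 0.918810
E₀ = V₀·N(d₁) − D·e^(−rT)·N(d₂)
   = 385.0408·0.940399 − 133.5006·0.918810·0.645828 = 282.873653
B₀ = V₀ − E₀ = 385.0408 − 282.873653 = 102.167147

B0=102.1671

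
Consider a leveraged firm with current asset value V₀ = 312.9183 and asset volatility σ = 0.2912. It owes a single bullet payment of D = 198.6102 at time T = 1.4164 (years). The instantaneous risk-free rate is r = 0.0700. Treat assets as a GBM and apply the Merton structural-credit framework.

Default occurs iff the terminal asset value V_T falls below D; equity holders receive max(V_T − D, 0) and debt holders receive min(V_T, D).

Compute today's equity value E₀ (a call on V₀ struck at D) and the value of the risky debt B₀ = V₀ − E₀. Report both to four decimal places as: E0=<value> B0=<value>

E0=134.9548 B0=177.9635

d₁ = [ln(V₀/D) + (r + σ²/2)T] / (σ√T)
   = [ln(312.9183/198.6102) + (0.0700 + 0.5·0.2912²)·1.4164] / (0.2912·√1.4164)
   = [0.454598 + 0.159202] / 0.346565 = 1.771097
d₂ = d₁ − σ√T = 1.771097 − 0.346565 = 1.424532
N(d₁) = 0.961728,  N(d₂) = 0.922854,  e^(−rT) = 0.905609
E₀ = V₀·N(d₁) − D·e^(−rT)·N(d₂)
   = 312.9183·0.961728 − 198.6102·0.905609·0.922854 = 134.954843
B₀ = V₀ − E₀ = 312.9183 − 134.954843 = 177.963457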